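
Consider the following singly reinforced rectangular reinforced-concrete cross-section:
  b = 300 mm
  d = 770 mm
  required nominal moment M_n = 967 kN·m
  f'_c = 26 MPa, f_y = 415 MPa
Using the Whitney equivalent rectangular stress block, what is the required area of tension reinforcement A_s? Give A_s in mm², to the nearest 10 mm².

With M_n = 0.85 f'_c a b (d − a/2), solve the quadratic for a:
a = d − √(d² − 2M_n/(0.85 f'_c b)) = 770 − √(770² − 2 × 967×10⁶/(0.85 × 26 × 300)) = 221.19 mm.
A_s = 0.85 f'_c a b / f_y = 0.85 × 26 × 221.19 × 300 / 415 = 3533.7 mm².

A_s ≈ 3530 mm²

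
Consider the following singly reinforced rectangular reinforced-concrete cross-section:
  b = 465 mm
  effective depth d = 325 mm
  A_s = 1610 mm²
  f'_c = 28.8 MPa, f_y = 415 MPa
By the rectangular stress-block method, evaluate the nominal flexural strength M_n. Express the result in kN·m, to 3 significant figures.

M_n ≈ 198 kN·m

T = A_s f_y = 1610 × 415 = 668150 N = 668.15 kN.
From C = T: a = T/(0.85 f'_c b) = 668150/(0.85 × 28.8 × 465) = 58.70 mm.
M_n = T(d − a/2) = 668.15 kN × (325 − 29.35) mm = 197.54 kN·m.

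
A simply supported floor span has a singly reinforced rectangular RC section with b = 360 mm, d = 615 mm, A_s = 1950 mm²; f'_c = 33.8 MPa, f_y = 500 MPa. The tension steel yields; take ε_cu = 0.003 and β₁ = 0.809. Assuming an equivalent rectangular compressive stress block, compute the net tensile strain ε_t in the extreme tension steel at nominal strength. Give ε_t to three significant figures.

a = A_s f_y/(0.85 f'_c b) = 94.27 mm.
β₁ = 0.809, so c = a/β₁ = 94.27/0.809 = 116.53 mm.
From the linear strain diagram with ε_cu = 0.003: ε_t = 0.003 (d − c)/c = 0.003 × (615 − 116.53)/116.53 = 0.0128.
Since ε_t ≥ 0.005, the section is tension-controlled.

ε_t ≈ 0.0128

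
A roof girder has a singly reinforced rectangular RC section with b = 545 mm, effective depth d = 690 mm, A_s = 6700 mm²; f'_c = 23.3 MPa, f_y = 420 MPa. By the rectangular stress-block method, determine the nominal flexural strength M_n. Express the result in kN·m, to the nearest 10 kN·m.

M_n ≈ 1570 kN·m

T = A_s f_y = 6700 × 420 = 2814000 N = 2814 kN.
From C = T: a = T/(0.85 f'_c b) = 2814000/(0.85 × 23.3 × 545) = 260.71 mm.
M_n = T(d − a/2) = 2814 kN × (690 − 130.355) mm = 1574.84 kN·m.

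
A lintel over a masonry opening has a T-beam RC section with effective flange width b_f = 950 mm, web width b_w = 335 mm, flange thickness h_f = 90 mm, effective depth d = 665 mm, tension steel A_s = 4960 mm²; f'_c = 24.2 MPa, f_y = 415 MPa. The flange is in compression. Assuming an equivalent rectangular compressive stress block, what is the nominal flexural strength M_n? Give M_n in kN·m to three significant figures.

M_n ≈ 1260 kN·m

Tension: T = A_s f_y = 4960 × 415 = 2058400 N.
Try a within the flange: a = T/(0.85 f'_c b_f) = 2058400/(0.85 × 24.2 × 950) = 105.33 mm.
a = 105.33 > h_f = 90 mm: the block extends into the web. Split into flange-overhang and web parts.
C_f = 0.85 f'_c (b_f − b_w) h_f = 0.85 × 24.2 × (950 − 335) × 90 = 1138550 N.
Remaining web compression depth: a_w = (T − C_f)/(0.85 f'_c b_w) = (2058400 − 1138550)/(0.85 × 24.2 × 335) = 133.49 mm.
M_n = C_f(d − h_f/2) + (T − C_f)(d − a_w/2) = 1138550 × (665 − 45) + 919850 × (665 − 66.745) = 705.90 + 550.30 = 1256.20 × 10⁶ N·mm.
M_n = 1256.20 kN·m.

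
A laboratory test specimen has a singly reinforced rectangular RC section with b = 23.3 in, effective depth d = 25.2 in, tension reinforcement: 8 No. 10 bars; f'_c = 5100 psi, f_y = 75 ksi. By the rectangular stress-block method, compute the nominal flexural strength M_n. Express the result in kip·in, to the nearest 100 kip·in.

M_n ≈ 16300 kip·in

A_s = 8 × 1.27 = 10.16 in².
T = A_s f_y = 10.16 × 75 = 762 kips.
a = T/(0.85 f'_c b) = 762/(0.85 × 5.1 × 23.3) = 7.544 in.
M_n = T(d − a/2) = 762 × (25.2 − 3.772) = 16328.1 kip·in.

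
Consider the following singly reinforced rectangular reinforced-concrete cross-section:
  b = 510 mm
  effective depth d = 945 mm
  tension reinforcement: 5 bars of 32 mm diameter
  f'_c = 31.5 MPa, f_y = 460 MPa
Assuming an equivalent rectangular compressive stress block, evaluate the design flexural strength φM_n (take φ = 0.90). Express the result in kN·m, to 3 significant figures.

A_s = 5 × 804 = 4020 mm².
T = A_s f_y = 4020 × 460 = 1849200 N = 1849.2 kN.
From C = T: a = T/(0.85 f'_c b) = 1849200/(0.85 × 31.5 × 510) = 135.42 mm.
M_n = T(d − a/2) = 1849.2 kN × (945 − 67.71) mm = 1622.28 kN·m.
φM_n = 0.90 × 1622.28 = 1460.05 kN·m.

φM_n ≈ 1460 kN·m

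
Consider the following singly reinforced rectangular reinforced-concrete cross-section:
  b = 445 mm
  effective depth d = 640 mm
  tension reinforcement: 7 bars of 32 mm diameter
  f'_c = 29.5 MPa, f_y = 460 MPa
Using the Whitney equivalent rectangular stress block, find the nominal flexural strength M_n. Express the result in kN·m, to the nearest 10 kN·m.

A_s = 7 × 804 = 5628 mm².
T = A_s f_y = 5628 × 460 = 2588880 N = 2588.88 kN.
From C = T: a = T/(0.85 f'_c b) = 2588880/(0.85 × 29.5 × 445) = 232.01 mm.
M_n = T(d − a/2) = 2588.88 kN × (640 − 116.005) mm = 1356.56 kN·m.

M_n ≈ 1360 kN·m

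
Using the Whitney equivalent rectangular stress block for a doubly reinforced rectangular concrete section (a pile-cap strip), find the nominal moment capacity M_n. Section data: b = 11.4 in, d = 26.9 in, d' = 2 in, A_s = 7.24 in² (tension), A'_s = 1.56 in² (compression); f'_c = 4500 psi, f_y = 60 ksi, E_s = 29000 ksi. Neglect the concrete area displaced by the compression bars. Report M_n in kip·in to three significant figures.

Assume both steels yield.
a = (A_s − A'_s) f_y/(0.85 f'_c b) = (7.24 − 1.56) × 60/(0.85 × 4.5 × 11.4) = 7.816 in.
c = a/β₁ = 7.816/0.825 = 9.474 in; ε'_s = 0.003(c − d')/c = 0.0024 ≥ ε_y = 0.0021, so the compression steel yields.
M_n = (A_s − A'_s) f_y (d − a/2) + A'_s f_y (d − d') = 340.8 × (26.9 − 3.908) + 93.6 × (26.9 − 2) = 7835.7 + 2330.6 = 10166.3 kip·in.

M_n ≈ 10200 kip·in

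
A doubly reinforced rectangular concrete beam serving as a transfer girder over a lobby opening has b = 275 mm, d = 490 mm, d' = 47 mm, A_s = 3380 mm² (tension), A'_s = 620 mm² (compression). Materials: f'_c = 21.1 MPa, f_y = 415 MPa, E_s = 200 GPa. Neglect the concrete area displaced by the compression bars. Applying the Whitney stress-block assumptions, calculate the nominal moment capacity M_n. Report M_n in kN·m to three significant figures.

M_n ≈ 542 kN·m

Assume both tension and compression steel yield.
Net tension couple steel: A_s − A'_s = 2760 mm².
a = (A_s − A'_s) f_y / (0.85 f'_c b) = 1145400/(0.85 × 21.1 × 275) = 232.23 mm.
c = a/β₁ = 232.23/0.85 = 273.21 mm; ε'_s = 0.003(c − d')/c = 0.0025 ≥ f_y/E_s = 0.0021, so compression steel does yield.
M_n = (A_s − A'_s) f_y (d − a/2) + A'_s f_y (d − d') = [1145400 × (490 − 116.115) + 257300 × (490 − 47)] × 10⁻⁶ = 428.25 + 113.98 = 542.23 kN·m.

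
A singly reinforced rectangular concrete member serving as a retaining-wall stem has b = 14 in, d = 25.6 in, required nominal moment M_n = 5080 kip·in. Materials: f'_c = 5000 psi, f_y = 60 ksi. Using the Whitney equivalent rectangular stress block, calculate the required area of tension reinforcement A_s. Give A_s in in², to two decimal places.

A_s ≈ 3.56 in²

From M_n = 0.85 f'_c a b (d − a/2):
a = d − √(d² − 2M_n/(0.85 f'_c b)) = 25.6 − √(25.6² − 2 × 5080/(0.85 × 5 × 14)) = 3.586 in.
A_s = 0.85 f'_c a b / f_y = 0.85 × 5 × 3.586 × 14 / 60 = 3.556 in².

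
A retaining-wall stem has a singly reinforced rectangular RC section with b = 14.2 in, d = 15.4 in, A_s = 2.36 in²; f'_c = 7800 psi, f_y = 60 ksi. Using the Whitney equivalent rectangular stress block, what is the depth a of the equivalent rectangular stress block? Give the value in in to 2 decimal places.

a ≈ 1.50 in

T = A_s f_y = 2.36 × 60 = 141.6 kips.
a = T/(0.85 f'_c b) = 141.6/(0.85 × 7.8 × 14.2) = 1.50 in.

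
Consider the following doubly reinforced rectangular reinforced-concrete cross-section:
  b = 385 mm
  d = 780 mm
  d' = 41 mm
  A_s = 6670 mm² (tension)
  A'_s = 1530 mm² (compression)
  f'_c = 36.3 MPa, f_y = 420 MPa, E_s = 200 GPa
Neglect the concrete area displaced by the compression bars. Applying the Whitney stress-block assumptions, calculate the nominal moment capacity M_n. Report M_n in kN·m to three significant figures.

M_n ≈ 1960 kN·m

Assume both tension and compression steel yield.
Net tension couple steel: A_s − A'_s = 5140 mm².
a = (A_s − A'_s) f_y / (0.85 f'_c b) = 2158800/(0.85 × 36.3 × 385) = 181.73 mm.
c = a/β₁ = 181.73/0.791 = 229.75 mm; ε'_s = 0.003(c − d')/c = 0.0025 ≥ f_y/E_s = 0.0021, so compression steel does yield.
M_n = (A_s − A'_s) f_y (d − a/2) + A'_s f_y (d − d') = [2158800 × (780 − 90.865) + 642600 × (780 − 41)] × 10⁻⁶ = 1487.70 + 474.88 = 1962.58 kN·m.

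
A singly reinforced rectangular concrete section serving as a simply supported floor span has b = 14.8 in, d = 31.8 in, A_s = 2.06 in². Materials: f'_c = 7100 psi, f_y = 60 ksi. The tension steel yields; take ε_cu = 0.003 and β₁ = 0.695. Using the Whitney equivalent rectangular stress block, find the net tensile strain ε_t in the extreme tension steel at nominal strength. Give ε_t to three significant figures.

a = A_s f_y/(0.85 f'_c b) = 1.384 in.
β₁ = 0.695, so c = a/β₁ = 1.384/0.695 = 1.991 in.
From the linear strain diagram with ε_cu = 0.003: ε_t = 0.003 (d − c)/c = 0.003 × (31.8 − 1.991)/1.991 = 0.0449.
Since ε_t ≥ 0.005, the section is tension-controlled.

ε_t ≈ 0.0449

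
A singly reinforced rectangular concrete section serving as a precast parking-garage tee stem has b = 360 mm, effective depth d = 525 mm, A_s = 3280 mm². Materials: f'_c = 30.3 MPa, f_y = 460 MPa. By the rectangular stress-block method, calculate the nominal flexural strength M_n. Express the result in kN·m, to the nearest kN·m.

M_n ≈ 669 kN·m

T = A_s f_y = 3280 × 460 = 1508800 N = 1508.8 kN.
From C = T: a = T/(0.85 f'_c b) = 1508800/(0.85 × 30.3 × 360) = 162.73 mm.
M_n = T(d − a/2) = 1508.8 kN × (525 − 81.365) mm = 669.36 kN·m.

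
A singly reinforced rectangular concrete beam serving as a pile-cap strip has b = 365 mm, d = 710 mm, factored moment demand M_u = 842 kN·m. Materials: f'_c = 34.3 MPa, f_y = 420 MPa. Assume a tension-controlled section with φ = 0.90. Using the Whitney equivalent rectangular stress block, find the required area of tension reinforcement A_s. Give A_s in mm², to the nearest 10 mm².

M_n = M_u/φ = 842/0.90 = 935.556 kN·m.
With M_n = 0.85 f'_c a b (d − a/2), solve the quadratic for a:
a = d − √(d² − 2M_n/(0.85 f'_c b)) = 710 − √(710² − 2 × 935.556×10⁶/(0.85 × 34.3 × 365)) = 137.05 mm.
A_s = 0.85 f'_c a b / f_y = 0.85 × 34.3 × 137.05 × 365 / 420 = 3472.4 mm².

A_s ≈ 3470 mm²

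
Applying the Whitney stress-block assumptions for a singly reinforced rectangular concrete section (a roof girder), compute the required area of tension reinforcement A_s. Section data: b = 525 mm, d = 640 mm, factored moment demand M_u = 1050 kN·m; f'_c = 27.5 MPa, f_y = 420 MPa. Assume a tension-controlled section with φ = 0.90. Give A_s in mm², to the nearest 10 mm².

M_n = M_u/φ = 1050/0.90 = 1166.67 kN·m.
With M_n = 0.85 f'_c a b (d − a/2), solve the quadratic for a:
a = d − √(d² − 2M_n/(0.85 f'_c b)) = 640 − √(640² − 2 × 1166.67×10⁶/(0.85 × 27.5 × 525)) = 171.53 mm.
A_s = 0.85 f'_c a b / f_y = 0.85 × 27.5 × 171.53 × 525 / 420 = 5011.9 mm².

A_s ≈ 5010 mm²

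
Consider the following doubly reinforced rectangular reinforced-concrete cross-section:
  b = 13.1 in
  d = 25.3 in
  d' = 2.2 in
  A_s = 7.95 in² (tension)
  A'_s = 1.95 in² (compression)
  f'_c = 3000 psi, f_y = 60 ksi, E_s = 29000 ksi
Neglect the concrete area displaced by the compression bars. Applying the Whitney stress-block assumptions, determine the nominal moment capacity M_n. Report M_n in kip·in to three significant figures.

M_n ≈ 9870 kip·in

Assume both steels yield.
a = (A_s − A'_s) f_y/(0.85 f'_c b) = (7.95 − 1.95) × 60/(0.85 × 3 × 13.1) = 10.777 in.
c = a/β₁ = 10.777/0.85 = 12.679 in; ε'_s = 0.003(c − d')/c = 0.0025 ≥ ε_y = 0.0021, so the compression steel yields.
M_n = (A_s − A'_s) f_y (d − a/2) + A'_s f_y (d − d') = 360 × (25.3 − 5.3885) + 117 × (25.3 − 2.2) = 7168.1 + 2702.7 = 9870.8 kip·in.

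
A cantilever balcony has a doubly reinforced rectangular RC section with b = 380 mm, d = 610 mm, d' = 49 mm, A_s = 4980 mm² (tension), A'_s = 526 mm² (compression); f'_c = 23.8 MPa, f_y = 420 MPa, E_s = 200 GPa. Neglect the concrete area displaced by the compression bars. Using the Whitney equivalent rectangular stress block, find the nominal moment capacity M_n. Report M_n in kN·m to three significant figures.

M_n ≈ 1040 kN·m

Assume both tension and compression steel yield.
Net tension couple steel: A_s − A'_s = 4454 mm².
a = (A_s − A'_s) f_y / (0.85 f'_c b) = 1870680/(0.85 × 23.8 × 380) = 243.34 mm.
c = a/β₁ = 243.34/0.85 = 286.28 mm; ε'_s = 0.003(c − d')/c = 0.0025 ≥ f_y/E_s = 0.0021, so compression steel does yield.
M_n = (A_s − A'_s) f_y (d − a/2) + A'_s f_y (d − d') = [1870680 × (610 − 121.67) + 220920 × (610 − 49)] × 10⁻⁶ = 913.51 + 123.94 = 1037.45 kN·m.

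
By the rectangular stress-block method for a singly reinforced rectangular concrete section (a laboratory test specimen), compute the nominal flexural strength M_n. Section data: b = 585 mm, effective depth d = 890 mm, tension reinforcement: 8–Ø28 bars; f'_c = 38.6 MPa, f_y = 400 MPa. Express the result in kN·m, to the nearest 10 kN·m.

A_s = 8 × 616 = 4928 mm².
T = A_s f_y = 4928 × 400 = 1971200 N = 1971.2 kN.
From C = T: a = T/(0.85 f'_c b) = 1971200/(0.85 × 38.6 × 585) = 102.70 mm.
M_n = T(d − a/2) = 1971.2 kN × (890 − 51.35) mm = 1653.15 kN·m.

M_n ≈ 1650 kN·m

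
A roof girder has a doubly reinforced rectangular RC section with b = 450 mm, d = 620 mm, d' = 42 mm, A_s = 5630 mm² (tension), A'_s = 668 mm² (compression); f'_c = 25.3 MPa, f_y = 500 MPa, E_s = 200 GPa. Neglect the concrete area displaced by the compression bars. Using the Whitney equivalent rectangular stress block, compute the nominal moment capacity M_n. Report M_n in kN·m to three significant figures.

Assume both tension and compression steel yield.
Net tension couple steel: A_s − A'_s = 4962 mm².
a = (A_s − A'_s) f_y / (0.85 f'_c b) = 2481000/(0.85 × 25.3 × 450) = 256.37 mm.
c = a/β₁ = 256.37/0.85 = 301.61 mm; ε'_s = 0.003(c − d')/c = 0.0026 ≥ f_y/E_s = 0.0025, so compression steel does yield.
M_n = (A_s − A'_s) f_y (d − a/2) + A'_s f_y (d − d') = [2481000 × (620 − 128.185) + 334000 × (620 − 42)] × 10⁻⁶ = 1220.19 + 193.05 = 1413.24 kN·m.

M_n ≈ 1410 kN·m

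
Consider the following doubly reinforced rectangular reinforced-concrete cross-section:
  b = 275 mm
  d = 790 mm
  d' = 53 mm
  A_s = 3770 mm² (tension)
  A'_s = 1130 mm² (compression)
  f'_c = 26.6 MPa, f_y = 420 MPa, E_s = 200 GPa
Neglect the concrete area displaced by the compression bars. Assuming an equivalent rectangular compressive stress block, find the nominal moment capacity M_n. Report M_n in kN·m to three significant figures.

M_n ≈ 1130 kN·m

Assume both tension and compression steel yield.
Net tension couple steel: A_s − A'_s = 2640 mm².
a = (A_s − A'_s) f_y / (0.85 f'_c b) = 1108800/(0.85 × 26.6 × 275) = 178.33 mm.
c = a/β₁ = 178.33/0.85 = 209.80 mm; ε'_s = 0.003(c − d')/c = 0.0022 ≥ f_y/E_s = 0.0021, so compression steel does yield.
M_n = (A_s − A'_s) f_y (d − a/2) + A'_s f_y (d − d') = [1108800 × (790 − 89.165) + 474600 × (790 − 53)] × 10⁻⁶ = 777.09 + 349.78 = 1126.87 kN·m.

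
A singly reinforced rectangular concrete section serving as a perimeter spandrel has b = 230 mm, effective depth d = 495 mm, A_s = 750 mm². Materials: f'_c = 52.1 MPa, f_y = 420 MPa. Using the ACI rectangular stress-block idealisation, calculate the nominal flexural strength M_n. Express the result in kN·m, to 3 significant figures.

T = A_s f_y = 750 × 420 = 315000 N = 315 kN.
From C = T: a = T/(0.85 f'_c b) = 315000/(0.85 × 52.1 × 230) = 30.93 mm.
M_n = T(d − a/2) = 315 kN × (495 − 15.465) mm = 151.05 kN·m.

M_n ≈ 151 kN·m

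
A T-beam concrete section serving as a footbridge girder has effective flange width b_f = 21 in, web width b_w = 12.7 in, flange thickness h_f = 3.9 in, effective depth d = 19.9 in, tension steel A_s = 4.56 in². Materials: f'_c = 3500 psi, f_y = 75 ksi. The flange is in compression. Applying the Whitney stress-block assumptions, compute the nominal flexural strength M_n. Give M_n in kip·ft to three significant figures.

M_n ≈ 485 kip·ft

Tension: T = A_s f_y = 4.56 × 75 = 342 kips.
Try a within the flange: a = T/(0.85 f'_c b_f) = 342/(0.85 × 3.5 × 21) = 5.474 in.
a = 5.474 > h_f = 3.9 in: the block extends into the web. Split into flange-overhang and web parts.
C_f = 0.85 f'_c (b_f − b_w) h_f = 0.85 × 3.5 × (21 − 12.7) × 3.9 = 96.3 kips.
Remaining web compression depth: a_w = (T − C_f)/(0.85 f'_c b_w) = (342 − 96.3)/(0.85 × 3.5 × 12.7) = 6.503 in.
M_n = C_f(d − h_f/2) + (T − C_f)(d − a_w/2) = 96.3 × (19.9 − 1.95) + 245.7 × (19.9 − 3.2515) = 1728.6 + 4090.5 = 5819.1 kip·in.
M_n = 5819.1/12 = 484.93 kip·ft.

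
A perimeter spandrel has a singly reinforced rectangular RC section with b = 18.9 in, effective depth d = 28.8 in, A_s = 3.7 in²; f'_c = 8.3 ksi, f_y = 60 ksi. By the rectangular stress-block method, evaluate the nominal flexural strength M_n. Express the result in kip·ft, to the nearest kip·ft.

M_n ≈ 517 kip·ft

T = A_s f_y = 3.7 × 60 = 222 kips.
a = T/(0.85 f'_c b) = 222/(0.85 × 8.3 × 18.9) = 1.665 in.
M_n = T(d − a/2) = 222 × (28.8 − 0.8325) = 6208.8 kip·in = 6208.8/12 = 517.40 kip·ft.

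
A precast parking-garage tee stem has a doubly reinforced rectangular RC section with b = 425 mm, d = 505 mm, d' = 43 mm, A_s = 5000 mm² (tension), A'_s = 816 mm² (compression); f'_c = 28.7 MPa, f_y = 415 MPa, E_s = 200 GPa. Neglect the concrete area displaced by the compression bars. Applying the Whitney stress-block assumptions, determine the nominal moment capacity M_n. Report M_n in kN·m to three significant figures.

Assume both tension and compression steel yield.
Net tension couple steel: A_s − A'_s = 4184 mm².
a = (A_s − A'_s) f_y / (0.85 f'_c b) = 1736360/(0.85 × 28.7 × 425) = 167.48 mm.
c = a/β₁ = 167.48/0.845 = 198.20 mm; ε'_s = 0.003(c − d')/c = 0.0023 ≥ f_y/E_s = 0.0021, so compression steel does yield.
M_n = (A_s − A'_s) f_y (d − a/2) + A'_s f_y (d − d') = [1736360 × (505 − 83.74) + 338640 × (505 − 43)] × 10⁻⁶ = 731.46 + 156.45 = 887.91 kN·m.

M_n ≈ 888 kN·m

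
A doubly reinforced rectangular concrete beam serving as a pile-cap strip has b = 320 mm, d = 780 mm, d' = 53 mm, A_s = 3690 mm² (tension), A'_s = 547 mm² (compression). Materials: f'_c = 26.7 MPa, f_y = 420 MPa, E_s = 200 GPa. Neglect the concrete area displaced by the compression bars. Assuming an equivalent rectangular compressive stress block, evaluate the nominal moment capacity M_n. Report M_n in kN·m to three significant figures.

M_n ≈ 1080 kN·m

Assume both tension and compression steel yield.
Net tension couple steel: A_s − A'_s = 3143 mm².
a = (A_s − A'_s) f_y / (0.85 f'_c b) = 1320060/(0.85 × 26.7 × 320) = 181.77 mm.
c = a/β₁ = 181.77/0.85 = 213.85 mm; ε'_s = 0.003(c − d')/c = 0.0023 ≥ f_y/E_s = 0.0021, so compression steel does yield.
M_n = (A_s − A'_s) f_y (d − a/2) + A'_s f_y (d − d') = [1320060 × (780 − 90.885) + 229740 × (780 − 53)] × 10⁻⁶ = 909.67 + 167.02 = 1076.69 kN·m.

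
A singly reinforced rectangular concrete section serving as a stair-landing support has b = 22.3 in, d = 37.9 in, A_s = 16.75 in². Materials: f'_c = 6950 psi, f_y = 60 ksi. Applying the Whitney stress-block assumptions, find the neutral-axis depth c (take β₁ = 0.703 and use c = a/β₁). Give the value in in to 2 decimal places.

c ≈ 10.85 in

T = A_s f_y = 16.75 × 60 = 1005 kips.
a = T/(0.85 f'_c b) = 1005/(0.85 × 6.95 × 22.3) = 7.6288 in.
With β₁ = 0.703, c = a/β₁ = 7.6288/0.703 = 10.85 in.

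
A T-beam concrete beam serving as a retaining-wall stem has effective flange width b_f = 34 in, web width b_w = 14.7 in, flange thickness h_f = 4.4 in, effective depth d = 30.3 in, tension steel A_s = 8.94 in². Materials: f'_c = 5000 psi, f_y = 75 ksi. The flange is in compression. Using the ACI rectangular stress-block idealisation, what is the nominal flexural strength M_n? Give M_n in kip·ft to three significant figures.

M_n ≈ 1560 kip·ft

Tension: T = A_s f_y = 8.94 × 75 = 670.5 kips.
Try a within the flange: a = T/(0.85 f'_c b_f) = 670.5/(0.85 × 5 × 34) = 4.640 in.
a = 4.640 > h_f = 4.4 in: the block extends into the web. Split into flange-overhang and web parts.
C_f = 0.85 f'_c (b_f − b_w) h_f = 0.85 × 5 × (34 − 14.7) × 4.4 = 360.9 kips.
Remaining web compression depth: a_w = (T − C_f)/(0.85 f'_c b_w) = (670.5 − 360.9)/(0.85 × 5 × 14.7) = 4.956 in.
M_n = C_f(d − h_f/2) + (T − C_f)(d − a_w/2) = 360.9 × (30.3 − 2.2) + 309.6 × (30.3 − 2.478) = 10141.3 + 8613.7 = 18755.0 kip·in.
M_n = 18755.0/12 = 1562.92 kip·ft.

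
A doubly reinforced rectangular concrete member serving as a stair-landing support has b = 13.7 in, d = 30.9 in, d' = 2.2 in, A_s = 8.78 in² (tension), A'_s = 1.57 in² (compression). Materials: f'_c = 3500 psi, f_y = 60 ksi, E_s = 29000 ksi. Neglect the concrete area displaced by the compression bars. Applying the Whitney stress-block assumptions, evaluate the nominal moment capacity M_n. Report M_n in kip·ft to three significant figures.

Assume both steels yield.
a = (A_s − A'_s) f_y/(0.85 f'_c b) = (8.78 − 1.57) × 60/(0.85 × 3.5 × 13.7) = 10.614 in.
c = a/β₁ = 10.614/0.85 = 12.487 in; ε'_s = 0.003(c − d')/c = 0.0025 ≥ ε_y = 0.0021, so the compression steel yields.
M_n = (A_s − A'_s) f_y (d − a/2) + A'_s f_y (d − d') = 432.6 × (30.9 − 5.307) + 94.2 × (30.9 − 2.2) = 11071.5 + 2703.5 = 13775.0 kip·in = 13775.0/12 = 1147.92 kip·ft.

M_n ≈ 1150 kip·ft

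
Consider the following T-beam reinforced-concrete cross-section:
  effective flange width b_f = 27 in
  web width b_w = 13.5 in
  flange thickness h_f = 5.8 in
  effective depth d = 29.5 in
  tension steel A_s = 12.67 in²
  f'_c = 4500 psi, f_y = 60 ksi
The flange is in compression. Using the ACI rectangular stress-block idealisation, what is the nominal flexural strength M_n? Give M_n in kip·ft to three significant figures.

M_n ≈ 1630 kip·ft

Tension: T = A_s f_y = 12.67 × 60 = 760.2 kips.
Try a within the flange: a = T/(0.85 f'_c b_f) = 760.2/(0.85 × 4.5 × 27) = 7.361 in.
a = 7.361 > h_f = 5.8 in: the block extends into the web. Split into flange-overhang and web parts.
C_f = 0.85 f'_c (b_f − b_w) h_f = 0.85 × 4.5 × (27 − 13.5) × 5.8 = 299.5 kips.
Remaining web compression depth: a_w = (T − C_f)/(0.85 f'_c b_w) = (760.2 − 299.5)/(0.85 × 4.5 × 13.5) = 8.922 in.
M_n = C_f(d − h_f/2) + (T − C_f)(d − a_w/2) = 299.5 × (29.5 − 2.9) + 460.7 × (29.5 − 4.461) = 7966.7 + 11535.5 = 19502.2 kip·in.
M_n = 19502.2/12 = 1625.18 kip·ft.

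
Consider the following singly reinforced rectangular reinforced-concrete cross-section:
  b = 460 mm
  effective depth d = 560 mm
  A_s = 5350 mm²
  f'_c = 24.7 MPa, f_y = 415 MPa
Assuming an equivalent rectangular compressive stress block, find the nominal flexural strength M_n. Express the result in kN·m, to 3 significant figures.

T = A_s f_y = 5350 × 415 = 2220250 N = 2220.25 kN.
From C = T: a = T/(0.85 f'_c b) = 2220250/(0.85 × 24.7 × 460) = 229.89 mm.
M_n = T(d − a/2) = 2220.25 kN × (560 − 114.945) mm = 988.13 kN·m.

M_n ≈ 988 kN·m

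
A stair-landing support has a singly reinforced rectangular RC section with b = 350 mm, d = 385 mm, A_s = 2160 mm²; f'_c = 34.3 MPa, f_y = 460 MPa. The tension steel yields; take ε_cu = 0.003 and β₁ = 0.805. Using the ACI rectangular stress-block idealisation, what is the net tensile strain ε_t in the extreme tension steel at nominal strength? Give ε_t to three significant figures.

ε_t ≈ 0.00655

a = A_s f_y/(0.85 f'_c b) = 97.37 mm.
β₁ = 0.805, so c = a/β₁ = 97.37/0.805 = 120.96 mm.
From the linear strain diagram with ε_cu = 0.003: ε_t = 0.003 (d − c)/c = 0.003 × (385 − 120.96)/120.96 = 0.00655.
Since ε_t ≥ 0.005, the section is tension-controlled.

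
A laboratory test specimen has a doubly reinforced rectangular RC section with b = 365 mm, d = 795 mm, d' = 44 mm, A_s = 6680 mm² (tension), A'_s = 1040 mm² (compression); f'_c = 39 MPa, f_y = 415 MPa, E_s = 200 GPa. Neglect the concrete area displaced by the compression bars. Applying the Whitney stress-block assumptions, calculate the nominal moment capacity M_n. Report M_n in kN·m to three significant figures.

Assume both tension and compression steel yield.
Net tension couple steel: A_s − A'_s = 5640 mm².
a = (A_s − A'_s) f_y / (0.85 f'_c b) = 2340600/(0.85 × 39 × 365) = 193.44 mm.
c = a/β₁ = 193.44/0.771 = 250.89 mm; ε'_s = 0.003(c − d')/c = 0.0025 ≥ f_y/E_s = 0.0021, so compression steel does yield.
M_n = (A_s − A'_s) f_y (d − a/2) + A'_s f_y (d − d') = [2340600 × (795 − 96.72) + 431600 × (795 − 44)] × 10⁻⁶ = 1634.39 + 324.13 = 1958.52 kN·m.

M_n ≈ 1960 kN·m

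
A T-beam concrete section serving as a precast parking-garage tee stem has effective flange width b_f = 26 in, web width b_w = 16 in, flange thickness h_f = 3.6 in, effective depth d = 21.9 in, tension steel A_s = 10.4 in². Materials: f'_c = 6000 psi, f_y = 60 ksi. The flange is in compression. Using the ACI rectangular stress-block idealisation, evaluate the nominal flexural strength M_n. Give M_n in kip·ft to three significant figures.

Tension: T = A_s f_y = 10.4 × 60 = 624 kips.
Try a within the flange: a = T/(0.85 f'_c b_f) = 624/(0.85 × 6 × 26) = 4.706 in.
a = 4.706 > h_f = 3.6 in: the block extends into the web. Split into flange-overhang and web parts.
C_f = 0.85 f'_c (b_f − b_w) h_f = 0.85 × 6 × (26 − 16) × 3.6 = 183.6 kips.
Remaining web compression depth: a_w = (T − C_f)/(0.85 f'_c b_w) = (624 − 183.6)/(0.85 × 6 × 16) = 5.397 in.
M_n = C_f(d − h_f/2) + (T − C_f)(d − a_w/2) = 183.6 × (21.9 − 1.8) + 440.4 × (21.9 − 2.6985) = 3690.4 + 8456.3 = 12146.7 kip·in.
M_n = 12146.7/12 = 1012.23 kip·ft.

M_n ≈ 1010 kip·ft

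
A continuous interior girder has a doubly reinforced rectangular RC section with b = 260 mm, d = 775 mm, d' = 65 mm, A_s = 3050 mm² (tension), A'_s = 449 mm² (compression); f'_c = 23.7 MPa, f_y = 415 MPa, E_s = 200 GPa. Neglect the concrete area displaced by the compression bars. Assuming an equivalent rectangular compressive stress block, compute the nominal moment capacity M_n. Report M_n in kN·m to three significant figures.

M_n ≈ 858 kN·m

Assume both tension and compression steel yield.
Net tension couple steel: A_s − A'_s = 2601 mm².
a = (A_s − A'_s) f_y / (0.85 f'_c b) = 1079415/(0.85 × 23.7 × 260) = 206.09 mm.
c = a/β₁ = 206.09/0.85 = 242.46 mm; ε'_s = 0.003(c − d')/c = 0.0022 ≥ f_y/E_s = 0.0021, so compression steel does yield.
M_n = (A_s − A'_s) f_y (d − a/2) + A'_s f_y (d − d') = [1079415 × (775 − 103.045) + 186335 × (775 − 65)] × 10⁻⁶ = 725.32 + 132.30 = 857.62 kN·m.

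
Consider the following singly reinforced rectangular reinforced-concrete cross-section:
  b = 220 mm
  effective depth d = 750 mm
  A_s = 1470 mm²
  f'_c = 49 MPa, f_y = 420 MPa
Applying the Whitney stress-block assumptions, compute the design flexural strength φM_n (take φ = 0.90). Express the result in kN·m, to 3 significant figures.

φM_n ≈ 398 kN·m

T = A_s f_y = 1470 × 420 = 617400 N = 617.4 kN.
From C = T: a = T/(0.85 f'_c b) = 617400/(0.85 × 49 × 220) = 67.38 mm.
M_n = T(d − a/2) = 617.4 kN × (750 − 33.69) mm = 442.25 kN·m.
φM_n = 0.90 × 442.25 = 398.03 kN·m.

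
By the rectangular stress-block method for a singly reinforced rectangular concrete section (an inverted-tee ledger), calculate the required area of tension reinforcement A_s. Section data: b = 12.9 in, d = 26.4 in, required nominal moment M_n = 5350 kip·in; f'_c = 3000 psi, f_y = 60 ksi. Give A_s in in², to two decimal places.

From M_n = 0.85 f'_c a b (d − a/2):
a = d − √(d² − 2M_n/(0.85 f'_c b)) = 26.4 − √(26.4² − 2 × 5350/(0.85 × 3 × 12.9)) = 7.121 in.
A_s = 0.85 f'_c a b / f_y = 0.85 × 3 × 7.121 × 12.9 / 60 = 3.904 in².

A_s ≈ 3.90 in²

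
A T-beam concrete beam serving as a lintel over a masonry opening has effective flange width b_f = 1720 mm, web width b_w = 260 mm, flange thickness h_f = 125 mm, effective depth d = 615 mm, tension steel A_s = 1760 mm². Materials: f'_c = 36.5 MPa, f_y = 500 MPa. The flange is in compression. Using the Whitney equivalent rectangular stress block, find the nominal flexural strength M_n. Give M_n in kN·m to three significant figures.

M_n ≈ 534 kN·m

Tension: T = A_s f_y = 1760 × 500 = 880000 N.
Try a within the flange: a = T/(0.85 f'_c b_f) = 880000/(0.85 × 36.5 × 1720) = 16.49 mm.
Since a = 16.49 ≤ h_f = 125 mm, the stress block lies entirely in the flange; analyse as a rectangular beam of width b_f.
M_n = T(d − a/2) = 880000 × (615 − 8.245) = 533.94 × 10⁶ N·mm.
M_n = 533.94 kN·m.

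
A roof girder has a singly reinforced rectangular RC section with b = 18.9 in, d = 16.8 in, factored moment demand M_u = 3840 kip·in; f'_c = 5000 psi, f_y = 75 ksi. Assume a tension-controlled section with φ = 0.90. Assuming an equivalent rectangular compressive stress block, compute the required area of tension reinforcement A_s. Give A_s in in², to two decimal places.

M_n = M_u/φ = 3840/0.90 = 4266.67 kip·in.
From M_n = 0.85 f'_c a b (d − a/2):
a = d − √(d² − 2M_n/(0.85 f'_c b)) = 16.8 − √(16.8² − 2 × 4266.67/(0.85 × 5 × 18.9)) = 3.533 in.
A_s = 0.85 f'_c a b / f_y = 0.85 × 5 × 3.533 × 18.9 / 75 = 3.784 in².

A_s ≈ 3.78 in²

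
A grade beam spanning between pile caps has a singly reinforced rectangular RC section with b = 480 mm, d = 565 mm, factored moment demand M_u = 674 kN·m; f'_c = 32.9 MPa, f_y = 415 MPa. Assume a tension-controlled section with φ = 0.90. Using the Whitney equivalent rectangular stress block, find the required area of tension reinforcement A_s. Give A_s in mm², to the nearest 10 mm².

A_s ≈ 3540 mm²

M_n = M_u/φ = 674/0.90 = 748.889 kN·m.
With M_n = 0.85 f'_c a b (d − a/2), solve the quadratic for a:
a = d − √(d² − 2M_n/(0.85 f'_c b)) = 565 − √(565² − 2 × 748.889×10⁶/(0.85 × 32.9 × 480)) = 109.32 mm.
A_s = 0.85 f'_c a b / f_y = 0.85 × 32.9 × 109.32 × 480 / 415 = 3536.0 mm².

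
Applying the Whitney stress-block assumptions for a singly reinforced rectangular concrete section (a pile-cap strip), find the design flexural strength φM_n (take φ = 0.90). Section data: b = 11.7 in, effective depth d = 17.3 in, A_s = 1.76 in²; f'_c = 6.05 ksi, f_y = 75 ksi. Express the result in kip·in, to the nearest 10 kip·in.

T = A_s f_y = 1.76 × 75 = 132 kips.
a = T/(0.85 f'_c b) = 132/(0.85 × 6.05 × 11.7) = 2.194 in.
M_n = T(d − a/2) = 132 × (17.3 − 1.097) = 2138.8 kip·in.
φM_n = 0.90 × 2138.8 = 1924.9 kip·in.

φM_n ≈ 1920 kip·in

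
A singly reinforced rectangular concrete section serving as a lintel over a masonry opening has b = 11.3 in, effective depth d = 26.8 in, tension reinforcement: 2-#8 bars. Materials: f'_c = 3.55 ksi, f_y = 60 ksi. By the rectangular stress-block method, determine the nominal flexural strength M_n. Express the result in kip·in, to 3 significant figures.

M_n ≈ 2410 kip·in

A_s = 2 × 0.79 = 1.58 in².
T = A_s f_y = 1.58 × 60 = 94.8 kips.
a = T/(0.85 f'_c b) = 94.8/(0.85 × 3.55 × 11.3) = 2.780 in.
M_n = T(d − a/2) = 94.8 × (26.8 − 1.39) = 2408.9 kip·in.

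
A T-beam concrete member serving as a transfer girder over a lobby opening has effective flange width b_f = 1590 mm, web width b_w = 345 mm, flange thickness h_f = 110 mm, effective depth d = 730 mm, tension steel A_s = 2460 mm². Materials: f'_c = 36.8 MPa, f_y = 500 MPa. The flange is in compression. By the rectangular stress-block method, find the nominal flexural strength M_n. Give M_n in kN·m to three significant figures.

M_n ≈ 883 kN·m

Tension: T = A_s f_y = 2460 × 500 = 1230000 N.
Try a within the flange: a = T/(0.85 f'_c b_f) = 1230000/(0.85 × 36.8 × 1590) = 24.73 mm.
Since a = 24.73 ≤ h_f = 110 mm, the stress block lies entirely in the flange; analyse as a rectangular beam of width b_f.
M_n = T(d − a/2) = 1230000 × (730 − 12.365) = 882.69 × 10⁶ N·mm.
M_n = 882.69 kN·m.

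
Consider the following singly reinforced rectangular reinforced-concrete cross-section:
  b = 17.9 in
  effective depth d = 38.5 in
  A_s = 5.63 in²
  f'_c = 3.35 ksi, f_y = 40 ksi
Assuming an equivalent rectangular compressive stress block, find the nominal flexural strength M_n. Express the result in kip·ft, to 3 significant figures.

M_n ≈ 681 kip·ft

T = A_s f_y = 5.63 × 40 = 225.2 kips.
a = T/(0.85 f'_c b) = 225.2/(0.85 × 3.35 × 17.9) = 4.418 in.
M_n = T(d − a/2) = 225.2 × (38.5 − 2.209) = 8172.7 kip·in = 8172.7/12 = 681.06 kip·ft.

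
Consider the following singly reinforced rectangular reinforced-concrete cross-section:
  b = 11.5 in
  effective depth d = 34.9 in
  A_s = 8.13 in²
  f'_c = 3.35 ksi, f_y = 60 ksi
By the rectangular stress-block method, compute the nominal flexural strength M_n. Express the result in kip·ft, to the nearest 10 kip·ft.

M_n ≈ 1120 kip·ft

T = A_s f_y = 8.13 × 60 = 487.8 kips.
a = T/(0.85 f'_c b) = 487.8/(0.85 × 3.35 × 11.5) = 14.896 in.
M_n = T(d − a/2) = 487.8 × (34.9 − 7.448) = 13391.1 kip·in = 13391.1/12 = 1115.93 kip·ft.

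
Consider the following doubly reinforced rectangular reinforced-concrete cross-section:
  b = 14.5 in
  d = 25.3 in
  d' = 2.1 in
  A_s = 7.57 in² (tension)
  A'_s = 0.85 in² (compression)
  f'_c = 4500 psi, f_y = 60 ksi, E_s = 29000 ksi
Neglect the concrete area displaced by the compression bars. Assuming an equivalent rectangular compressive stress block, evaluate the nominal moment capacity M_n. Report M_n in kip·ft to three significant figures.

Assume both steels yield.
a = (A_s − A'_s) f_y/(0.85 f'_c b) = (7.57 − 0.85) × 60/(0.85 × 4.5 × 14.5) = 7.270 in.
c = a/β₁ = 7.270/0.825 = 8.812 in; ε'_s = 0.003(c − d')/c = 0.0023 ≥ ε_y = 0.0021, so the compression steel yields.
M_n = (A_s − A'_s) f_y (d − a/2) + A'_s f_y (d − d') = 403.2 × (25.3 − 3.635) + 51 × (25.3 − 2.1) = 8735.3 + 1183.2 = 9918.5 kip·in = 9918.5/12 = 826.54 kip·ft.

M_n ≈ 827 kip·ft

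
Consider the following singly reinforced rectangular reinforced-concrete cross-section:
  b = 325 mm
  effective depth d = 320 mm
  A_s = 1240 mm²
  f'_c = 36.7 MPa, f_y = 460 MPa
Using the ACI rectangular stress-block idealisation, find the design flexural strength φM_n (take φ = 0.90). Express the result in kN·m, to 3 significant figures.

φM_n ≈ 150 kN·m

T = A_s f_y = 1240 × 460 = 570400 N = 570.4 kN.
From C = T: a = T/(0.85 f'_c b) = 570400/(0.85 × 36.7 × 325) = 56.26 mm.
M_n = T(d − a/2) = 570.4 kN × (320 − 28.13) mm = 166.48 kN·m.
φM_n = 0.90 × 166.48 = 149.83 kN·m.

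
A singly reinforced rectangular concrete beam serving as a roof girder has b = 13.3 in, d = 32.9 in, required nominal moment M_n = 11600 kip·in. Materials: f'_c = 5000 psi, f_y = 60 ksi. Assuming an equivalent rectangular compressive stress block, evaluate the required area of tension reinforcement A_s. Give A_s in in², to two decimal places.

From M_n = 0.85 f'_c a b (d − a/2):
a = d − √(d² − 2M_n/(0.85 f'_c b)) = 32.9 − √(32.9² − 2 × 11600/(0.85 × 5 × 13.3)) = 6.978 in.
A_s = 0.85 f'_c a b / f_y = 0.85 × 5 × 6.978 × 13.3 / 60 = 6.574 in².

A_s ≈ 6.57 in²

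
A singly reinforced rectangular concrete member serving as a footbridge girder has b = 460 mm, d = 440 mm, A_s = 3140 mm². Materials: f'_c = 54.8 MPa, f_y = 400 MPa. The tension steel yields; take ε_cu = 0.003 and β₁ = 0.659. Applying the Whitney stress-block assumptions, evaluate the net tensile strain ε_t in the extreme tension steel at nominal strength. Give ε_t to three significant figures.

a = A_s f_y/(0.85 f'_c b) = 58.62 mm.
β₁ = 0.659, so c = a/β₁ = 58.62/0.659 = 88.95 mm.
From the linear strain diagram with ε_cu = 0.003: ε_t = 0.003 (d − c)/c = 0.003 × (440 − 88.95)/88.95 = 0.0118.
Since ε_t ≥ 0.005, the section is tension-controlled.

ε_t ≈ 0.0118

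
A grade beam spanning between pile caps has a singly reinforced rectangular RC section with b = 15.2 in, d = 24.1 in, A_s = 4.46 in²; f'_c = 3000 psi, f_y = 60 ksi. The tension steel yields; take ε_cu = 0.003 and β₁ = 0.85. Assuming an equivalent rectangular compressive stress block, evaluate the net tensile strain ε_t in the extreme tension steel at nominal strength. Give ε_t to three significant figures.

ε_t ≈ 0.00590

a = A_s f_y/(0.85 f'_c b) = 6.904 in.
β₁ = 0.85, so c = a/β₁ = 6.904/0.85 = 8.122 in.
From the linear strain diagram with ε_cu = 0.003: ε_t = 0.003 (d − c)/c = 0.003 × (24.1 − 8.122)/8.122 = 0.00590.
Since ε_t ≥ 0.005, the section is tension-controlled.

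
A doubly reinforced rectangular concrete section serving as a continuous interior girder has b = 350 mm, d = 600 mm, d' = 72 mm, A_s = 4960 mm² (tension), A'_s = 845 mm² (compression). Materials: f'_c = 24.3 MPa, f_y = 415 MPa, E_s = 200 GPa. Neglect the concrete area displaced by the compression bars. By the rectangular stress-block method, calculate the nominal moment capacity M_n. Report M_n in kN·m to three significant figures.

Assume both tension and compression steel yield.
Net tension couple steel: A_s − A'_s = 4115 mm².
a = (A_s − A'_s) f_y / (0.85 f'_c b) = 1707725/(0.85 × 24.3 × 350) = 236.22 mm.
c = a/β₁ = 236.22/0.85 = 277.91 mm; ε'_s = 0.003(c − d')/c = 0.0022 ≥ f_y/E_s = 0.0021, so compression steel does yield.
M_n = (A_s − A'_s) f_y (d − a/2) + A'_s f_y (d − d') = [1707725 × (600 − 118.11) + 350675 × (600 − 72)] × 10⁻⁶ = 822.94 + 185.16 = 1008.10 kN·m.

M_n ≈ 1010 kN·m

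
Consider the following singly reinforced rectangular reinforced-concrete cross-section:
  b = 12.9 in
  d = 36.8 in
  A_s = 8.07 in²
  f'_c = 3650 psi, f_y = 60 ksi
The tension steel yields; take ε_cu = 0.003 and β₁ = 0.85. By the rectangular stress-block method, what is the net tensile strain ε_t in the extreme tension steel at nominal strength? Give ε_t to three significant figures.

a = A_s f_y/(0.85 f'_c b) = 12.098 in.
β₁ = 0.85, so c = a/β₁ = 12.098/0.85 = 14.233 in.
From the linear strain diagram with ε_cu = 0.003: ε_t = 0.003 (d − c)/c = 0.003 × (36.8 − 14.233)/14.233 = 0.00476.
ε_t is between 0.004 and 0.005 — transition zone.

ε_t ≈ 0.00476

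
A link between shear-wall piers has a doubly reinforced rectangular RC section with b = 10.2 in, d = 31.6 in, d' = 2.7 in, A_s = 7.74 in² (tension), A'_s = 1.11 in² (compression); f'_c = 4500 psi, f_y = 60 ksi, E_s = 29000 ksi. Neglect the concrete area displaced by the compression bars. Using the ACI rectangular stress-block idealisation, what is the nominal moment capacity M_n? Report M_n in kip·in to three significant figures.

Assume both steels yield.
a = (A_s − A'_s) f_y/(0.85 f'_c b) = (7.74 − 1.11) × 60/(0.85 × 4.5 × 10.2) = 10.196 in.
c = a/β₁ = 10.196/0.825 = 12.359 in; ε'_s = 0.003(c − d')/c = 0.0023 ≥ ε_y = 0.0021, so the compression steel yields.
M_n = (A_s − A'_s) f_y (d − a/2) + A'_s f_y (d − d') = 397.8 × (31.6 − 5.098) + 66.6 × (31.6 − 2.7) = 10542.5 + 1924.7 = 12467.2 kip·in.

M_n ≈ 12500 kip·in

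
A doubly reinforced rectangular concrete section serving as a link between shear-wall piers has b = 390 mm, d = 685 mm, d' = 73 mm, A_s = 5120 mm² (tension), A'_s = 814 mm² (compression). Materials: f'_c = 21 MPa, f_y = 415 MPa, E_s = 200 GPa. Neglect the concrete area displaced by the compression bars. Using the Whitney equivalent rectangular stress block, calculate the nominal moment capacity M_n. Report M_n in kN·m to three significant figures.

Assume both tension and compression steel yield.
Net tension couple steel: A_s − A'_s = 4306 mm².
a = (A_s − A'_s) f_y / (0.85 f'_c b) = 1786990/(0.85 × 21 × 390) = 256.70 mm.
c = a/β₁ = 256.70/0.85 = 302.00 mm; ε'_s = 0.003(c − d')/c = 0.0023 ≥ f_y/E_s = 0.0021, so compression steel does yield.
M_n = (A_s − A'_s) f_y (d − a/2) + A'_s f_y (d − d') = [1786990 × (685 − 128.35) + 337810 × (685 − 73)] × 10⁻⁶ = 994.73 + 206.74 = 1201.47 kN·m.

M_n ≈ 1200 kN·m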